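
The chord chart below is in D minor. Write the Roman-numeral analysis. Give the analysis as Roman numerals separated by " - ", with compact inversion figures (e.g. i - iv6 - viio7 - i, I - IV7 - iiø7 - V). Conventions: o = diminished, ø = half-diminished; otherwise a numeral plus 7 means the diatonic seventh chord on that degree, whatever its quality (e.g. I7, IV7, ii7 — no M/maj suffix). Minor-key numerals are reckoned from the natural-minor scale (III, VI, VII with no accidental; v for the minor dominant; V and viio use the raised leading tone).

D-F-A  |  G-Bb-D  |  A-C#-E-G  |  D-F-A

D-F-A: minor triad on D = scale degree 1 → i.
G-Bb-D has root G, degree 4 in D minor, so iv.
A-C#-E-G has root A, degree 5 in D minor, so V7.
D-F-A: minor triad on D = scale degree 1 → i.

i - iv - V7 - i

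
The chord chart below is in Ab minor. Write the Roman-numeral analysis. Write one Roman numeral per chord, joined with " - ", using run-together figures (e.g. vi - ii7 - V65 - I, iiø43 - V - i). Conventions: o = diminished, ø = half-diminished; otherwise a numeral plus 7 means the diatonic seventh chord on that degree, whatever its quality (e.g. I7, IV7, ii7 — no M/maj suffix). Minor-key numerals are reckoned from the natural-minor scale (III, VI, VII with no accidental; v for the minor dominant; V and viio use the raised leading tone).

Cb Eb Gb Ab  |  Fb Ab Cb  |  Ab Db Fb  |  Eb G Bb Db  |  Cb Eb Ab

i65 - VI - iv64 - V7 - i6

Cb-Eb-Gb-Ab: root Ab is the tonic; minor seventh chord there is i65.
Fb-Ab-Cb has root Fb, degree 6 in Ab minor, so VI.
Ab-Db-Fb: minor triad on Db = scale degree 4 → iv64.
Eb-G-Bb-Db: dominant seventh chord on Eb = scale degree 5 → V7.
Cb-Eb-Ab: minor triad on Ab = scale degree 1 → i6.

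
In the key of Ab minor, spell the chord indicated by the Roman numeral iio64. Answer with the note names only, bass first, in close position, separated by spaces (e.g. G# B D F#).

In Ab minor, the second degree is Bb, and the diatonic chord built there is a diminished triad.
That chord is spelled Bb-Db-Fb.
The figured bass 64 indicates second inversion, placing the fifth (Fb) in the bass: Fb-Bb-Db.

Fb Bb Db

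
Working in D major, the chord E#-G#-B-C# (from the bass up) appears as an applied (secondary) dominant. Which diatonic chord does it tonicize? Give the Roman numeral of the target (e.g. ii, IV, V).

The chord is a dominant seventh chord on C#.
A dominant resolves down a perfect fifth: C# → F#. In D major, F# is scale degree 3, i.e. iii.

iii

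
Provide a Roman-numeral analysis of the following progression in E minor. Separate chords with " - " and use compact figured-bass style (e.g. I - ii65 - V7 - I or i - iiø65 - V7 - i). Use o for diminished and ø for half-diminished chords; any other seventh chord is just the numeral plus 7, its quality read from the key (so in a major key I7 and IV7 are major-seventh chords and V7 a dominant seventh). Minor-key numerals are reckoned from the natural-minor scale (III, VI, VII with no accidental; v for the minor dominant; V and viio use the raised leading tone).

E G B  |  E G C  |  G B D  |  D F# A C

E-G-B: root E is the tonic; minor triad there is i.
E-G-C: root C is the submediant; major triad there is VI6.
G-B-D: root G is the mediant; major triad there is III.
D-F#-A-C: root D is the subtonic; dominant seventh chord there is VII7.

i - VI6 - III - VII7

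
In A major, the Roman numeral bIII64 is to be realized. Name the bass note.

G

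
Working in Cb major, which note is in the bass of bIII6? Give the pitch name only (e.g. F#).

Gb

bIII in Cb major has root Ebb; the chord is Ebb-Gb-Bbb.
The figure 6 means first inversion — the third is in the bass.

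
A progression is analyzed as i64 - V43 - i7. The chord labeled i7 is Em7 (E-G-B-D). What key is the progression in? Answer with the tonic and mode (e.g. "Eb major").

i7 is given as E-G-B-D — a minor seventh chord with root E.
If E is scale degree 1 and the mode makes that degree carry a minor seventh chord, the tonic is E and the mode is minor.

E minor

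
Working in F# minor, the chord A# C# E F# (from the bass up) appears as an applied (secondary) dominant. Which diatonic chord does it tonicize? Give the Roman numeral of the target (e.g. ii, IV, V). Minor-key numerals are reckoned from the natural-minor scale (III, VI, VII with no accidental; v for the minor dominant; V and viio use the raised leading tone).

iv

The chord is a dominant seventh chord on F#.
A dominant resolves down a perfect fifth: F# → B. In F# minor, B is scale degree 4, i.e. iv.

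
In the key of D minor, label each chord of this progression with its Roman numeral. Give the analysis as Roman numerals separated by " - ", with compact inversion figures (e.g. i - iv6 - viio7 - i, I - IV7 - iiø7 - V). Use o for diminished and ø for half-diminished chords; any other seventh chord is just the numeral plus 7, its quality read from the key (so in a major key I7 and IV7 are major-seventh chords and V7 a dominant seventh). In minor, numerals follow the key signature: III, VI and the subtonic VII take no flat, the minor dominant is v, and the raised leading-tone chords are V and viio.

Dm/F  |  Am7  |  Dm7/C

i6 - v7 - i42

Dm/F: root D is the tonic; minor triad there is i6.
Am7: root A is the dominant; minor seventh chord there is v7.
Dm7/C: root D is the tonic; minor seventh chord there is i42.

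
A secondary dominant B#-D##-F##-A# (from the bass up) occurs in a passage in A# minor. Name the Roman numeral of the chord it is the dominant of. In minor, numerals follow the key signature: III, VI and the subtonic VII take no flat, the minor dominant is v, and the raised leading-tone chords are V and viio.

V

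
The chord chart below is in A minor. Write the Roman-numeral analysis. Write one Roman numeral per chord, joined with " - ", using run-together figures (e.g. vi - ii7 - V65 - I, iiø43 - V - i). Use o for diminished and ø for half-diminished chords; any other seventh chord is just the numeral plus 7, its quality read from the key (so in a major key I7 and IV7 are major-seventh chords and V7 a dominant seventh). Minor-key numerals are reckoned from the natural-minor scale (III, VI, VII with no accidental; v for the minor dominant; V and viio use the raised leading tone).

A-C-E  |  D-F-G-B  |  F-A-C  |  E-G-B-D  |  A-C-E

i - VII43 - VI - v7 - i

A-C-E: root A is the tonic; minor triad there is i.
D-F-G-B has root G, degree 7 in A minor, so VII43.
F-A-C: root F is the submediant; major triad there is VI.
E-G-B-D: root E is the dominant; minor seventh chord there is v7.
A-C-E has root A, degree 1 in A minor, so i.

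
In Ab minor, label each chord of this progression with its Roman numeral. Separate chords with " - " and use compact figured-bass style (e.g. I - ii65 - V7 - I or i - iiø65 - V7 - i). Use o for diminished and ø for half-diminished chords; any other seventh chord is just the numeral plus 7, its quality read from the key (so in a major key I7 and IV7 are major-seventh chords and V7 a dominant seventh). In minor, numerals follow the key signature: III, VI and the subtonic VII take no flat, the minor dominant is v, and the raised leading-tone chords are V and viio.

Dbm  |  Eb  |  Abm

Dbm: root Db is the subdominant; minor triad there is iv.
Eb: root Eb is the dominant; major triad there is V.
Abm has root Ab, degree 1 in Ab minor, so i.

iv - V - i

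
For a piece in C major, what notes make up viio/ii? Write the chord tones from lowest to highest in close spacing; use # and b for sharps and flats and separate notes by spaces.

C# E G

viio/ii is a secondary leading-tone chord. The target ii is D in C major; the applied chord is rooted a semitone below, on C#.
Building a diminished triad on C# gives C#-E-G.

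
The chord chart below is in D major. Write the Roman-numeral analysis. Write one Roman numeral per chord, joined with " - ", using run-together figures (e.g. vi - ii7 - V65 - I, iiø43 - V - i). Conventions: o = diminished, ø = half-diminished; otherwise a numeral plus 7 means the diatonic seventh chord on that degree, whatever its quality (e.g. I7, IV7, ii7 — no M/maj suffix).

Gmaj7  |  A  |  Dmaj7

IV7 - V - I7

Gmaj7: major seventh chord on G = scale degree 4 → IV7.
A: major triad on A = scale degree 5 → V.
Dmaj7: root D is the tonic; major seventh chord there is I7.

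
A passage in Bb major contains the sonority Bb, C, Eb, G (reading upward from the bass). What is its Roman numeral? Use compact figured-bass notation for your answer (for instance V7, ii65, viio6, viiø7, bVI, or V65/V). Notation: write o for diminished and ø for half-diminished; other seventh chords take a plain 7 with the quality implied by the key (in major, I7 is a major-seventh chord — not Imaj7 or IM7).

Stacked in thirds the chord is C-Eb-G-Bb: a minor seventh chord on C.
In Bb major, C is the supertonic; the diatonic minor seventh chord there is ii7.
With Bb in the bass the chord is in third inversion, so the figured bass is 42.

ii42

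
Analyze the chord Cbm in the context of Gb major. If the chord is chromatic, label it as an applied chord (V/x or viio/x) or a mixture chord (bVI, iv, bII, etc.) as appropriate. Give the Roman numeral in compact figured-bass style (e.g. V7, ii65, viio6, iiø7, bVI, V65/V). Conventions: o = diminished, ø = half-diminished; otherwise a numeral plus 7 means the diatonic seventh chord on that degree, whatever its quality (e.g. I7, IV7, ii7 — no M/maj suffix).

iv

Stacked in thirds the chord is Cb-Ebb-Gb: a minor triad on Cb.
Cb is the fourth degree of Gb major. This is the minor subdominant, borrowed from the parallel minor.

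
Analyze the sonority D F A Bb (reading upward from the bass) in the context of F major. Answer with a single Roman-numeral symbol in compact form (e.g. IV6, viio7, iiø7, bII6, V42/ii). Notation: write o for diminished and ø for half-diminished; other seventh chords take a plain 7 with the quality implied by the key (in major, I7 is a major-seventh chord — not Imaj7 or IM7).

IV65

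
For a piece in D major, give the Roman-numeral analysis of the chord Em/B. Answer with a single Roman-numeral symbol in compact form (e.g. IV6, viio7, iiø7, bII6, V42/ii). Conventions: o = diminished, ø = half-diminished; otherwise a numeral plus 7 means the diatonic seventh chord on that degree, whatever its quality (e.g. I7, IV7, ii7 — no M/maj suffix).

ii64

The pitches E-G-B form a minor triad rooted on E.
In D major, E is the supertonic; the diatonic minor triad there is ii.
With B in the bass the chord is in second inversion, so the figured bass is 64.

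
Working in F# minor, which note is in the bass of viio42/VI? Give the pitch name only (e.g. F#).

The applied chord viio42/VI is rooted on C#: C#-E-G-Bb.
The figure 42 means third inversion — the seventh is in the bass.

Bb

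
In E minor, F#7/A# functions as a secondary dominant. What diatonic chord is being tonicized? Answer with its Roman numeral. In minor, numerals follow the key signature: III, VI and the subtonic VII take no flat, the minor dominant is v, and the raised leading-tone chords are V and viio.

V

The chord is a dominant seventh chord on F#.
A dominant resolves down a perfect fifth: F# → B. In E minor, B is scale degree 5, i.e. V.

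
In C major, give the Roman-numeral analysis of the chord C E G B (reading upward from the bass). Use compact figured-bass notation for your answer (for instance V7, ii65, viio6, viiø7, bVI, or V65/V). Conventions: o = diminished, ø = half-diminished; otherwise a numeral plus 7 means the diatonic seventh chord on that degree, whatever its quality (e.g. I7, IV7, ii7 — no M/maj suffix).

I7

Stacked in thirds the chord is C-E-G-B: a major seventh chord on C.
C is scale degree 1 in C major, and a major seventh chord on that degree is written I7.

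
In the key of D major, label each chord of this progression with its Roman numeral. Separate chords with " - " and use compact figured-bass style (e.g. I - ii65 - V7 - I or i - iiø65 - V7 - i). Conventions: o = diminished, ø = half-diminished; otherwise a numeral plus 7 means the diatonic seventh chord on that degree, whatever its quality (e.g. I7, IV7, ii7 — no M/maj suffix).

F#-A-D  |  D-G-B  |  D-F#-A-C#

I6 - IV64 - I7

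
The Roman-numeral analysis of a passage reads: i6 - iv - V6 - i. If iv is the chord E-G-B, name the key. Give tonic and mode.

The chord Em is a minor triad rooted on E; its label is iv.
iv on E implies E is the subdominant; that puts the tonic at B, and the lowercase numeral fits minor mode.

B minor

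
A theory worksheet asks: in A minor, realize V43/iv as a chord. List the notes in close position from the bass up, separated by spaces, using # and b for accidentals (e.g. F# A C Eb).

V43/iv is a secondary dominant — the dominant seventh of iv. iv in A minor is D, so the applied chord's root is A, a perfect fifth above.
Building a dominant seventh chord on A gives A-C#-E-G.
With the 43 figure the chord is in second inversion; from the bass E upward in close position it reads E-G-A-C#.

E G A C#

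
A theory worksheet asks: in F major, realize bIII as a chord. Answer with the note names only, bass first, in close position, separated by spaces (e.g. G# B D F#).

bIII is a major triad on the lowered third degree, borrowed from the parallel minor. In F major that root is Ab.
So the chord is Ab-C-Eb.

Ab C Eb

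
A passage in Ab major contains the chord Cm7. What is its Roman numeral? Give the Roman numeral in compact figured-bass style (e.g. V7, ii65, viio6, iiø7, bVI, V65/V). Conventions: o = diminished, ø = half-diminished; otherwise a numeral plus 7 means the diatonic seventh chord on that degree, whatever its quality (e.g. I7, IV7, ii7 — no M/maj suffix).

iii7

Stacked in thirds the chord is C-Eb-G-Bb: a minor seventh chord on C.
C is scale degree 3 in Ab major, and a minor seventh chord on that degree is written iii7.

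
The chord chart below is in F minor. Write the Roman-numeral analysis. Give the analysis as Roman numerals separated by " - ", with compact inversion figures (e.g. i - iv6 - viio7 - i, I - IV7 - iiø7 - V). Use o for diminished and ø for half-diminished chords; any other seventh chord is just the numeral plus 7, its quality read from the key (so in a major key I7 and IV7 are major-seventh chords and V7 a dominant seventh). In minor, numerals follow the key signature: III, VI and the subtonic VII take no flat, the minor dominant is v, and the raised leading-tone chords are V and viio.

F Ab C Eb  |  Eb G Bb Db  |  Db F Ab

F-Ab-C-Eb: minor seventh chord on F = scale degree 1 → i7.
Eb-G-Bb-Db has root Eb, degree 7 in F minor, so VII7.
Db-F-Ab: major triad on Db = scale degree 6 → VI.

i7 - VII7 - VI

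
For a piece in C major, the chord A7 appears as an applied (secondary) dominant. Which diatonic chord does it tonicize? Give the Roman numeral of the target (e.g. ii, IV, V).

ii

The chord is a dominant seventh chord on A.
A dominant resolves down a perfect fifth: A → D. In C major, D is scale degree 2, i.e. ii.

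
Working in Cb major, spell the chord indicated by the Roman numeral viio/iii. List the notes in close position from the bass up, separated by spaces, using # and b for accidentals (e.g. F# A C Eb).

D F Ab

viio/iii is a secondary leading-tone chord. The target iii is Eb in Cb major; the applied chord is rooted a semitone below, on D.
Building a diminished triad on D gives D-F-Ab.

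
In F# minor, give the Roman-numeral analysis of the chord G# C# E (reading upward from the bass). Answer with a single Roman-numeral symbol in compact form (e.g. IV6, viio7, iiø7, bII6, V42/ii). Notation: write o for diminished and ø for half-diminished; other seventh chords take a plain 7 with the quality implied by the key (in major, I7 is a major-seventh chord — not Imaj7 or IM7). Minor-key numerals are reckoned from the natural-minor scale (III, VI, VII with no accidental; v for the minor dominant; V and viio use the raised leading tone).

The pitches C#-E-G# form a minor triad rooted on C#.
In F# minor, C# is the dominant; the diatonic minor triad there is v.
With G# in the bass the chord is in second inversion, so the figured bass is 64.

v64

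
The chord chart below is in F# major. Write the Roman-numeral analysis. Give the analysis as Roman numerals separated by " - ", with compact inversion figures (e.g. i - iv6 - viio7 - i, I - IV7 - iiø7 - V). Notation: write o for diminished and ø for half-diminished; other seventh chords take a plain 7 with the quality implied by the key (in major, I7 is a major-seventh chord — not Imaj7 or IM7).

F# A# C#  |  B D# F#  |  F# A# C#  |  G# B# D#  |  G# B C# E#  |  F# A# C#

I - IV - I - V/V - V43 - I

F#-A#-C#: root F# is the tonic; major triad there is I.
B-D#-F#: root B is the subdominant; major triad there is IV.
F#-A#-C#: major triad on F# = scale degree 1 → I.
G#-B#-D#: a major triad on G#, the applied dominant of V → V/V.
G#-B-C#-E# has root C#, degree 5 in F# major, so V43.
F#-A#-C# has root F#, degree 1 in F# major, so I.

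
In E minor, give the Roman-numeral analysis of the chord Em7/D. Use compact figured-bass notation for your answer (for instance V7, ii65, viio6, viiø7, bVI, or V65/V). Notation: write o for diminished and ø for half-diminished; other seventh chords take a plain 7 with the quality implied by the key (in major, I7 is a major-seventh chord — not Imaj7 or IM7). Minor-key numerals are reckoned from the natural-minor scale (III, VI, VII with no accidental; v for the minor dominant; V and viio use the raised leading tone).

Stacked in thirds the chord is E-G-B-D: a minor seventh chord on E.
E is scale degree 1 in E minor, and a minor seventh chord on that degree is written i7.
With D in the bass the chord is in third inversion, so the figured bass is 42.

i42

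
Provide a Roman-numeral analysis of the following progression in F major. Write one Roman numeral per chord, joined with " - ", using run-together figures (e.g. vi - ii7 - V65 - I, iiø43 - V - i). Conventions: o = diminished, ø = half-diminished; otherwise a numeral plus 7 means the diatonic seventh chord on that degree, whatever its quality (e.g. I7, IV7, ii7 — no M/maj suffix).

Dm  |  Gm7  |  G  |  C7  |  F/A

Dm has root D, degree 6 in F major, so vi.
Gm7: minor seventh chord on G = scale degree 2 → ii7.
G: a major triad on G, the applied dominant of V → V/V.
C7: dominant seventh chord on C = scale degree 5 → V7.
F/A: major triad on F = scale degree 1 → I6.

vi - ii7 - V/V - V7 - I6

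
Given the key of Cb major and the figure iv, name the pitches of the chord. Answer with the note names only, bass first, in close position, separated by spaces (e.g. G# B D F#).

Scale degree 4 in Cb major is Fb; here the chord built on it is altered to a minor triad. iv is the minor subdominant, borrowed from the parallel minor.
So the chord is Fb-Abb-Cb, a minor triad.

Fb Abb Cb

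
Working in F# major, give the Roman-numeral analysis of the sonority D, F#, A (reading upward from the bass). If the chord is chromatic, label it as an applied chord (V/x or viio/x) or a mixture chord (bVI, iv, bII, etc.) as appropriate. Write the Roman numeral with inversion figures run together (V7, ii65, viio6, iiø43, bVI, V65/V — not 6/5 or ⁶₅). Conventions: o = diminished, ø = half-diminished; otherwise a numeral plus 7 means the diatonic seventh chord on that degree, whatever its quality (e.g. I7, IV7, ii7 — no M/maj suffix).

The pitches D-F#-A form a major triad rooted on D.
D is the lowered sixth degree of F# major (diatonic 6 would be D#). This is a major triad on the lowered sixth degree, borrowed from the parallel minor.

bVI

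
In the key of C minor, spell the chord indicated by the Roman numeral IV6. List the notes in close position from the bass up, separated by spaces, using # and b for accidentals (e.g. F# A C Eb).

A C F

IV6 is the major subdominant, borrowed from the parallel major. In C minor that root is F.
So the chord is F-A-C.
With the 6 figure the chord is in first inversion; from the bass A upward in close position it reads A-C-F.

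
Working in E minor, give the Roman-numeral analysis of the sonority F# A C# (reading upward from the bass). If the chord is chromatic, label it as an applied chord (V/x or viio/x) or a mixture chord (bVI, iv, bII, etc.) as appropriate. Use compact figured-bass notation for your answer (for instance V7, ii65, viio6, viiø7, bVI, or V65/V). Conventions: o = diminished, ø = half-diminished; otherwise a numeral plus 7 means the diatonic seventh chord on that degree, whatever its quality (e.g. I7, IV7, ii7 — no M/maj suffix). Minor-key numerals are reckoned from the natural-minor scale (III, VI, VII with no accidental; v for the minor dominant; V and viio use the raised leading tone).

ii

Stacked in thirds the chord is F#-A-C#: a minor triad on F#.
F# is the second degree of E minor. This is the minor supertonic, borrowed from the parallel major (the Dorian ii).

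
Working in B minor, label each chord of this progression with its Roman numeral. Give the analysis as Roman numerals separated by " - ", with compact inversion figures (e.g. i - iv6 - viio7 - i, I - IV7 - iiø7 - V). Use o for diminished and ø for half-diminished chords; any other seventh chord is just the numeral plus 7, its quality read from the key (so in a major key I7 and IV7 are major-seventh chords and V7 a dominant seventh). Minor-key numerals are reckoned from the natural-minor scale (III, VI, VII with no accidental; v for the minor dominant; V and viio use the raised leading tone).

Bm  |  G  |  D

Bm: root B is the tonic; minor triad there is i.
G: root G is the submediant; major triad there is VI.
D: root D is the mediant; major triad there is III.

i - VI - III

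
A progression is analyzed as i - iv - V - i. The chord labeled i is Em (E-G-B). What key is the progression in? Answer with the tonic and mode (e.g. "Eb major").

The anchor chord is a minor triad on E, labeled i.
If E is scale degree 1 and the mode makes that degree carry a minor triad, the tonic is E and the mode is minor.

E minor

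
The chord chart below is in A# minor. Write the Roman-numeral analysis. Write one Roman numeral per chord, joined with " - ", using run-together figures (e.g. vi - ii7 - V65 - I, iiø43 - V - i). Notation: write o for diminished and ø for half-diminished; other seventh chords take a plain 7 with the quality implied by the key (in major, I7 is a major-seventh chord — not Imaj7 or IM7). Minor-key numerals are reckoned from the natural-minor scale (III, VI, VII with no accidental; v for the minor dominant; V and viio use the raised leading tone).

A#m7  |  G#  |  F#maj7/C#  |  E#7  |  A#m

i7 - VII - VI43 - V7 - i

A#m7: root A# is the tonic; minor seventh chord there is i7.
G# has root G#, degree 7 in A# minor, so VII.
F#maj7/C# has root F#, degree 6 in A# minor, so VI43.
E#7 has root E#, degree 5 in A# minor, so V7.
A#m: root A# is the tonic; minor triad there is i.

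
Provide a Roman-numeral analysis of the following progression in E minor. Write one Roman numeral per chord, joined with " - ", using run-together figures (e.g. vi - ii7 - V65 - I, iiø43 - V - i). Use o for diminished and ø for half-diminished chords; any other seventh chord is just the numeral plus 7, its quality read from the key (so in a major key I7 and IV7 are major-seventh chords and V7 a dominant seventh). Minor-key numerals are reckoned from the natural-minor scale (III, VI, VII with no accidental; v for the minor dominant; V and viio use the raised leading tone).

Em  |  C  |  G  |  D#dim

i - VI - III - viio

Em has root E, degree 1 in E minor, so i.
C: major triad on C = scale degree 6 → VI.
G: root G is the mediant; major triad there is III.
D#dim has root D#, degree 7 in E minor, so viio.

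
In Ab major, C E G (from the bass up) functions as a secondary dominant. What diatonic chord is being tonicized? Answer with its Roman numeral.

The chord is a major triad on C.
A dominant resolves down a perfect fifth: C → F. In Ab major, F is scale degree 6, i.e. vi.

vi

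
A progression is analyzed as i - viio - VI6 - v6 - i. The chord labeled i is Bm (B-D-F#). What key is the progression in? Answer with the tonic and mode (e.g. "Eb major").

B minor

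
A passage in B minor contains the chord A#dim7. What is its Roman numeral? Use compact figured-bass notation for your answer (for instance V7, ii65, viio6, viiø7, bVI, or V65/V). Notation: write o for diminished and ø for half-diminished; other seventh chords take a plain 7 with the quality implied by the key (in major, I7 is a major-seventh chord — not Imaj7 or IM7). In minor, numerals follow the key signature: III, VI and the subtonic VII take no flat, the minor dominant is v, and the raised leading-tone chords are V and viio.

The pitches A#-C#-E-G form a fully diminished seventh chord rooted on A#.
A# is scale degree 7 in B minor, and a fully diminished seventh chord on that degree is written viio7.

viio7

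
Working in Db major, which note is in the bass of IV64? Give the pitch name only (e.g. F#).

IV in Db major has root Gb; the chord is Gb-Bb-Db.
The figure 64 means second inversion — the fifth is in the bass.

Db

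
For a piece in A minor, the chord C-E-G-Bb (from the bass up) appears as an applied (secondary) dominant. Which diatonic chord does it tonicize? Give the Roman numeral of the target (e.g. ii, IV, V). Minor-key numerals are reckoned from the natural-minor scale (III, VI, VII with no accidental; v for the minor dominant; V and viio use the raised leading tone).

The chord is a dominant seventh chord on C.
A dominant resolves down a perfect fifth: C → F. In A minor, F is scale degree 6, i.e. VI.

VI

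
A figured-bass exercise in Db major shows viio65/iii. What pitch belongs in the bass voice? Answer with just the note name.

The applied chord viio65/iii is rooted on E: E-G-Bb-Db.
The figure 65 means first inversion — the third is in the bass.

G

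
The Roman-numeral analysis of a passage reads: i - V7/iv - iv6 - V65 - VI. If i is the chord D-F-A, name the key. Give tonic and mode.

D minor

The anchor chord is a minor triad on D, labeled i.
If D is scale degree 1 and the mode makes that degree carry a minor triad, the tonic is D and the mode is minor.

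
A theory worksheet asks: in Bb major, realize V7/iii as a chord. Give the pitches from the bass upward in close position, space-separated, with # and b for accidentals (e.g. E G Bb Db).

A C# E G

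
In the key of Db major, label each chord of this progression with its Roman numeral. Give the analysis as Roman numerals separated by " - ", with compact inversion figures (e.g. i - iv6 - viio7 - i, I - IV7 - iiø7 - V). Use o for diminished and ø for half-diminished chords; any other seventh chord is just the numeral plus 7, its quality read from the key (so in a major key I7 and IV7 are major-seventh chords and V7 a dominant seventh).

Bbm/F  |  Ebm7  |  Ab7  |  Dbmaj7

vi64 - ii7 - V7 - I7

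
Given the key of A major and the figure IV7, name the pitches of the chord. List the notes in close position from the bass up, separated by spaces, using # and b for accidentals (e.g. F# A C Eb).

D F# A C#

The numeral's case and figure indicate a major seventh chord. In A major its root, scale degree 4, is D.
Stacking thirds from D gives D-F#-A-C#.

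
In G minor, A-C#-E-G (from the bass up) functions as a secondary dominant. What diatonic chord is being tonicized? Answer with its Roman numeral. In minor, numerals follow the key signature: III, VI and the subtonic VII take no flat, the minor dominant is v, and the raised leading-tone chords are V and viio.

The chord is a dominant seventh chord on A.
A dominant resolves down a perfect fifth: A → D. In G minor, D is scale degree 5, i.e. V.

V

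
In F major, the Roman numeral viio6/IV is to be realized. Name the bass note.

The applied chord viio6/IV is rooted on A: A-C-Eb.
The figure 6 means first inversion — the third is in the bass.

C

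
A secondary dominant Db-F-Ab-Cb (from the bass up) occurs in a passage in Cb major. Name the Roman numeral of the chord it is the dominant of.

V

The chord is a dominant seventh chord on Db.
A dominant resolves down a perfect fifth: Db → Gb. In Cb major, Gb is scale degree 5, i.e. V.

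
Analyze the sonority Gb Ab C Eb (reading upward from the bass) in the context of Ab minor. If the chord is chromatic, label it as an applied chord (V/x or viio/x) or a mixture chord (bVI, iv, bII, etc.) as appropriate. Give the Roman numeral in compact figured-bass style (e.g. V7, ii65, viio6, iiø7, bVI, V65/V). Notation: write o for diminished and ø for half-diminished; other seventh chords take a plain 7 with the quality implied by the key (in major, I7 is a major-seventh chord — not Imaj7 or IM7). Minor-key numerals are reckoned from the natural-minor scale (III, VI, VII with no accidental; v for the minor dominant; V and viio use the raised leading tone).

The pitches Ab-C-Eb-Gb form a dominant seventh chord rooted on Ab.
Ab is not a diatonic chord root with this quality in Ab minor, but it lies a perfect fifth above Db (iv), so the chord functions as an applied dominant of iv.
With Gb in the bass the chord is in third inversion, so the figured bass is 42.

V42/iv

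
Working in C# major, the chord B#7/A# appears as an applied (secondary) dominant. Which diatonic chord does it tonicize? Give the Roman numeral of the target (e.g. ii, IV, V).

The chord is a dominant seventh chord on B#.
A dominant resolves down a perfect fifth: B# → E#. In C# major, E# is scale degree 3, i.e. iii.

iii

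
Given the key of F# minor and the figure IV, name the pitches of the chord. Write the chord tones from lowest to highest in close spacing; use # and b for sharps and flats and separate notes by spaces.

B D# F#

IV is the major subdominant, borrowed from the parallel major. In F# minor that root is B.
So the chord is B-D#-F#, a major triad.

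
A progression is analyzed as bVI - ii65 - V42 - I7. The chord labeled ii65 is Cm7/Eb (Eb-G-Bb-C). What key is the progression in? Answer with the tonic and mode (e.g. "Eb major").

ii65 is given as Eb-G-Bb-C — a minor seventh chord with root C.
Counting down one scale step from C places the tonic on Bb; a minor seventh chord on degree 2 is diatonic only in major.

Bb major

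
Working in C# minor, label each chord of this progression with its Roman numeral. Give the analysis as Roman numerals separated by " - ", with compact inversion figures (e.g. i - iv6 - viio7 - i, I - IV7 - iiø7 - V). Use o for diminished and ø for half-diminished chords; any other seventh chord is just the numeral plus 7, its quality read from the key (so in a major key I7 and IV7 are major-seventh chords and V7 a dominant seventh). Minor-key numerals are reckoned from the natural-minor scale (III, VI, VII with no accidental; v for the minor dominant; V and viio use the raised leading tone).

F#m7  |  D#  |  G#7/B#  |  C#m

iv7 - V/V - V65 - i

F#m7: root F# is the subdominant; minor seventh chord there is iv7.
D#: a major triad on D#, the applied dominant of V → V/V.
G#7/B#: dominant seventh chord on G# = scale degree 5 → V65.
C#m: root C# is the tonic; minor triad there is i.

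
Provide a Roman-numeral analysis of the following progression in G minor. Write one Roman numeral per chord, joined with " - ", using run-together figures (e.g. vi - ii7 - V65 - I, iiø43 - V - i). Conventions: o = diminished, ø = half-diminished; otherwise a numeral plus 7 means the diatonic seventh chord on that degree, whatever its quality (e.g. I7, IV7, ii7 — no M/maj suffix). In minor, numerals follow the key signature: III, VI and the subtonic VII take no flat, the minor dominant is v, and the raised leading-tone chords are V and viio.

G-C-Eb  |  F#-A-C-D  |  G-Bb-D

G-C-Eb has root C, degree 4 in G minor, so iv64.
F#-A-C-D: dominant seventh chord on D = scale degree 5 → V65.
G-Bb-D: root G is the tonic; minor triad there is i.

iv64 - V65 - i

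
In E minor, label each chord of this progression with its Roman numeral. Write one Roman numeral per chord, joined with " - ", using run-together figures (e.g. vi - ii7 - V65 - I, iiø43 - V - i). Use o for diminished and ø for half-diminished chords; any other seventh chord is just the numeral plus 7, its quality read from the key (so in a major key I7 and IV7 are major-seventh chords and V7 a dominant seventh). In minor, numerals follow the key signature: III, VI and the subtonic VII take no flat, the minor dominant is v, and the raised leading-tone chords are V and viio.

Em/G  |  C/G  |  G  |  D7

i6 - VI64 - III - VII7

Em/G has root E, degree 1 in E minor, so i6.
C/G: root C is the submediant; major triad there is VI64.
G: root G is the mediant; major triad there is III.
D7 has root D, degree 7 in E minor, so VII7.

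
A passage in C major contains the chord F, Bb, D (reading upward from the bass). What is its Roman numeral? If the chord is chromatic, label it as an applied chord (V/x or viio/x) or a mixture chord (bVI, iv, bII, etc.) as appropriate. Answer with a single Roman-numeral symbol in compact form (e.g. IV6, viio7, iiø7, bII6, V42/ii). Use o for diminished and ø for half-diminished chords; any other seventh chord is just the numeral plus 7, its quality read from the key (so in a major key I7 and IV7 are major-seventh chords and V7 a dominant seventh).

The pitches Bb-D-F form a major triad rooted on Bb.
Bb is the lowered seventh degree of C major (diatonic 7 would be B). This is a major triad on the lowered seventh degree (the subtonic), borrowed from the parallel minor.
With F in the bass the chord is in second inversion, so the figured bass is 64.

bVII64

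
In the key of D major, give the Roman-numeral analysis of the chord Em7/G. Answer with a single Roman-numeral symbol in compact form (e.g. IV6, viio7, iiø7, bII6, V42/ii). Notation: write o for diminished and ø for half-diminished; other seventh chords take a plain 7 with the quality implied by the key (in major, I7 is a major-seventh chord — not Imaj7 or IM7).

ii65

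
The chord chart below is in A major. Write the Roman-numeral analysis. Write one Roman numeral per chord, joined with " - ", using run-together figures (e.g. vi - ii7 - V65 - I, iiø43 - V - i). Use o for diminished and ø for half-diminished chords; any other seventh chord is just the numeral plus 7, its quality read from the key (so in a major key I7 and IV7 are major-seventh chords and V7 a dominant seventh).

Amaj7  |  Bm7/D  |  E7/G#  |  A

I7 - ii65 - V65 - I

Amaj7 has root A, degree 1 in A major, so I7.
Bm7/D: minor seventh chord on B = scale degree 2 → ii65.
E7/G# has root E, degree 5 in A major, so V65.
A: root A is the tonic; major triad there is I.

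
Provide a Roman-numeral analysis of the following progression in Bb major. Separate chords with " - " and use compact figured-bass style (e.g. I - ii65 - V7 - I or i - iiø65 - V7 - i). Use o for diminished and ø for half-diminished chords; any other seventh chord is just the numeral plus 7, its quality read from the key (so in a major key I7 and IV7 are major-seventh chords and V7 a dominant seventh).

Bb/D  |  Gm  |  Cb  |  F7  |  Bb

I6 - vi - bII - V7 - I

Bb/D has root Bb, degree 1 in Bb major, so I6.
Gm has root G, degree 6 in Bb major, so vi.
Cb: major triad on Cb — chromatic; Cb is the lowered second degree, so this is the Neapolitan chord, bII.
F7: dominant seventh chord on F = scale degree 5 → V7.
Bb: major triad on Bb = scale degree 1 → I.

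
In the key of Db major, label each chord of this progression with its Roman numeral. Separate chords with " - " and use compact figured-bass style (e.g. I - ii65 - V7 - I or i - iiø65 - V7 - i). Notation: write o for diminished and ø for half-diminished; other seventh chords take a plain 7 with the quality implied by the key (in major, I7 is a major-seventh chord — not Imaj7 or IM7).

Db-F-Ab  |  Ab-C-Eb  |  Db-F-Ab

I - V - I

Db-F-Ab: root Db is the tonic; major triad there is I.
Ab-C-Eb: root Ab is the dominant; major triad there is V.
Db-F-Ab has root Db, degree 1 in Db major, so I.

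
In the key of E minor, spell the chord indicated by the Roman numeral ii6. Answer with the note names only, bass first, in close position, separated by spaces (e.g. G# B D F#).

Scale degree 2 in E minor is F#; here the chord built on it is altered to a minor triad. ii6 is the minor supertonic, borrowed from the parallel major (the Dorian ii).
So the chord is F#-A-C#, a minor triad.
The figured bass 6 indicates first inversion, placing the third (A) in the bass: A-C#-F#.

A C# F#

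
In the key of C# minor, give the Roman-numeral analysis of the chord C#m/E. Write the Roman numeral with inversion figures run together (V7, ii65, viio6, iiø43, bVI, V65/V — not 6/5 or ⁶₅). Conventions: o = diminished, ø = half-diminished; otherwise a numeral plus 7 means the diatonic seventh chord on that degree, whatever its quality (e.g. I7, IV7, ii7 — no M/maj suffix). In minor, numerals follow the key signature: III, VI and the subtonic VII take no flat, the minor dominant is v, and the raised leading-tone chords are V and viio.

i6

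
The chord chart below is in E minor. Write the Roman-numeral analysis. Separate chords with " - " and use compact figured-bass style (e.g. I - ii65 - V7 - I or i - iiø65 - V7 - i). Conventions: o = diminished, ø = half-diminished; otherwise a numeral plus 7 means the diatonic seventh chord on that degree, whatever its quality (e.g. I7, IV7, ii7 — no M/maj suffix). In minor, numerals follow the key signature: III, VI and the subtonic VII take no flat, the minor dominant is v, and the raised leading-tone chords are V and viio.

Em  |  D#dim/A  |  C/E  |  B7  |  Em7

Em has root E, degree 1 in E minor, so i.
D#dim/A: root D# is the leading tone; diminished triad there is viio64.
C/E has root C, degree 6 in E minor, so VI6.
B7: root B is the dominant; dominant seventh chord there is V7.
Em7: root E is the tonic; minor seventh chord there is i7.

i - viio64 - VI6 - V7 - i7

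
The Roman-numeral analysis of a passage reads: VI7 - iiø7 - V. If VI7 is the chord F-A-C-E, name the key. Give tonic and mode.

A minor

VI7 is given as F-A-C-E — a major seventh chord with root F.
VI7 on F implies F is the submediant; that puts the tonic at A, and the uppercase numeral fits minor mode.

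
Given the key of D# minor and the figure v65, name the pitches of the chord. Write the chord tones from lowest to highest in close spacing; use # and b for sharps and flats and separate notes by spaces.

C# E# G# A#

In D# minor, the dominant is A#, and the diatonic chord built there is a minor seventh chord.
Stacking thirds from A# gives A#-C#-E#-G#.
The figured bass 65 indicates first inversion, placing the third (C#) in the bass: C#-E#-G#-A#.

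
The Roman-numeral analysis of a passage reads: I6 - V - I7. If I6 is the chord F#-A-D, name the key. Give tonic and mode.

I6 is given as F#-A-D — a major triad with root D.
If D is scale degree 1 and the mode makes that degree carry a major triad, the tonic is D and the mode is major.

D major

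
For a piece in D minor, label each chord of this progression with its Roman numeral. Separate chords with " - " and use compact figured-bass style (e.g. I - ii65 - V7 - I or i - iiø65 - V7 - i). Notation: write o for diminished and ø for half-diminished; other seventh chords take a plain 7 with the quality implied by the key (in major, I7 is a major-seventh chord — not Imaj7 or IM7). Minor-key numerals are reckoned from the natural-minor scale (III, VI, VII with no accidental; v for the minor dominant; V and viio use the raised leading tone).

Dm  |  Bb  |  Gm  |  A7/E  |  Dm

i - VI - iv - V43 - i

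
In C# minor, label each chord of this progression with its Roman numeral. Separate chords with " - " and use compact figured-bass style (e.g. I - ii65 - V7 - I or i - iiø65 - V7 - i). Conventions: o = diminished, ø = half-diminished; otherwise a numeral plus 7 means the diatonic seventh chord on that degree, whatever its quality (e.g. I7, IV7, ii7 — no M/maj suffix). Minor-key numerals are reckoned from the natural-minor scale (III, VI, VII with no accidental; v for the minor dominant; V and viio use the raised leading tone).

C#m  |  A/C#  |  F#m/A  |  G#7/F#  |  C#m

i - VI6 - iv6 - V42 - i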